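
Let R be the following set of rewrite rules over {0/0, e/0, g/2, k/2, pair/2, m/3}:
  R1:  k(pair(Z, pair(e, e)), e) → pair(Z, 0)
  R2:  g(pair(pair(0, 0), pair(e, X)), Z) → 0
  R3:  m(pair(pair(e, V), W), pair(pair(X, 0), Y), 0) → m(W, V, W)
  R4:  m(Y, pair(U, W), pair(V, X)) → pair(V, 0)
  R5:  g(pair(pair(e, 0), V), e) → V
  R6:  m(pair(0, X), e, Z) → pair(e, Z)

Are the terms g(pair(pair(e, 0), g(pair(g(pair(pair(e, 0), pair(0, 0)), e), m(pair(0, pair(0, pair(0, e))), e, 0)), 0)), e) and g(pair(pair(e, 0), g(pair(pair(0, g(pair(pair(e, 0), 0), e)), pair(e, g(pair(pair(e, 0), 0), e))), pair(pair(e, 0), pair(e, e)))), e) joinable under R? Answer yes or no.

Reduce t₁ = g(pair(pair(e, 0), g(pair(g(pair(pair(e, 0), pair(0, 0)), e), m(pair(0, pair(0, pair(0, e))), e, 0)), 0)), e):
1. g(pair(pair(e, 0), g(pair(g(pair(pair(e, 0), pair(0, 0)), e), m(pair(0, pair(0, pair(0, e))), e, 0)), 0)), e)  →  g(pair(g(pair(pair(e, 0), pair(0, 0)), e), m(pair(0, pair(0, pair(0, e))), e, 0)), 0)   [R5 at ε]
2. g(pair(g(pair(pair(e, 0), pair(0, 0)), e), m(pair(0, pair(0, pair(0, e))), e, 0)), 0)  →  g(pair(pair(0, 0), m(pair(0, pair(0, pair(0, e))), e, 0)), 0)   [R5 at 1.1]
3. g(pair(pair(0, 0), m(pair(0, pair(0, pair(0, e))), e, 0)), 0)  →  g(pair(pair(0, 0), pair(e, 0)), 0)   [R6 at 1.2]
4. g(pair(pair(0, 0), pair(e, 0)), 0)  →  0   [R2 at ε]

Reduce t₂ = g(pair(pair(e, 0), g(pair(pair(0, g(pair(pair(e, 0), 0), e)), pair(e, g(pair(pair(e, 0), 0), e))), pair(pair(e, 0), pair(e, e)))), e):
1. g(pair(pair(e, 0), g(pair(pair(0, g(pair(pair(e, 0), 0), e)), pair(e, g(pair(pair(e, 0), 0), e))), pair(pair(e, 0), pair(e, e)))), e)  →  g(pair(pair(0, g(pair(pair(e, 0), 0), e)), pair(e, g(pair(pair(e, 0), 0), e))), pair(pair(e, 0), pair(e, e)))   [R5 at ε]
2. g(pair(pair(0, g(pair(pair(e, 0), 0), e)), pair(e, g(pair(pair(e, 0), 0), e))), pair(pair(e, 0), pair(e, e)))  →  g(pair(pair(0, 0), pair(e, g(pair(pair(e, 0), 0), e))), pair(pair(e, 0), pair(e, e)))   [R5 at 1.1.2]
3. g(pair(pair(0, 0), pair(e, g(pair(pair(e, 0), 0), e))), pair(pair(e, 0), pair(e, e)))  →  0   [R2 at ε]

yes — NF(t₁) = 0, NF(t₂) = 0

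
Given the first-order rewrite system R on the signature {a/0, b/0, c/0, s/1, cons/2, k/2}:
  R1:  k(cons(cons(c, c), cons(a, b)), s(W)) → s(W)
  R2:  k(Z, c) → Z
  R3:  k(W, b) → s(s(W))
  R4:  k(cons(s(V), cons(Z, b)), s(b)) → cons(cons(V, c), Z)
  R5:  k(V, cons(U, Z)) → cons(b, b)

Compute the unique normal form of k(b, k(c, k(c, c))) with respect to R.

1. k(b, k(c, k(c, c)))  →  k(b, k(c, c))   [R2 at 2.2]
2. k(b, k(c, c))  →  k(b, c)   [R2 at 2]
3. k(b, c)  →  b   [R2 at ε]

b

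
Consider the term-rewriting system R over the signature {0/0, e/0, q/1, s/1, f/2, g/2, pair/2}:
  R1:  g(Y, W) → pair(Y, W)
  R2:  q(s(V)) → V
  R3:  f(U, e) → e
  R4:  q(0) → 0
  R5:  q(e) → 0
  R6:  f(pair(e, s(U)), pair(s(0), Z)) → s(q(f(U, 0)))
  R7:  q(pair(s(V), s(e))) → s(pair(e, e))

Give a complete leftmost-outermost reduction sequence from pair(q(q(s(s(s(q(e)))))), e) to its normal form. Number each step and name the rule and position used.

pair(s(0), e)

1. pair(q(q(s(s(s(q(e)))))), e)  →  pair(q(s(s(q(e)))), e)   [R2 at 1.1]
2. pair(q(s(s(q(e)))), e)  →  pair(s(q(e)), e)   [R2 at 1]
3. pair(s(q(e)), e)  →  pair(s(0), e)   [R5 at 1.1]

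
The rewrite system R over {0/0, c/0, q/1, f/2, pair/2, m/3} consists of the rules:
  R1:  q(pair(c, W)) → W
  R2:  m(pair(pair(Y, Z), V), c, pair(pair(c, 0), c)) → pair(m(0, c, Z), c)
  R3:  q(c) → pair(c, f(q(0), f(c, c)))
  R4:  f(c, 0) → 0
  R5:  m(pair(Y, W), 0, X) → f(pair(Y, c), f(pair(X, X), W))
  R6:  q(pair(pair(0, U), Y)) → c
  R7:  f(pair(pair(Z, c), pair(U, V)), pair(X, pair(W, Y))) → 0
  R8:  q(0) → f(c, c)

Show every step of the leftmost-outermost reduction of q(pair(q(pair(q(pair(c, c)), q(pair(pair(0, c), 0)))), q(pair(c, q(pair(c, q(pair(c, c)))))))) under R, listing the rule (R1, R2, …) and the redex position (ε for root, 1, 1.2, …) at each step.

c

1. q(pair(q(pair(q(pair(c, c)), q(pair(pair(0, c), 0)))), q(pair(c, q(pair(c, q(pair(c, c))))))))  →  q(pair(q(pair(c, q(pair(pair(0, c), 0)))), q(pair(c, q(pair(c, q(pair(c, c))))))))   [R1 at 1.1.1.1]
2. q(pair(q(pair(c, q(pair(pair(0, c), 0)))), q(pair(c, q(pair(c, q(pair(c, c))))))))  →  q(pair(q(pair(pair(0, c), 0)), q(pair(c, q(pair(c, q(pair(c, c))))))))   [R1 at 1.1]
3. q(pair(q(pair(pair(0, c), 0)), q(pair(c, q(pair(c, q(pair(c, c))))))))  →  q(pair(c, q(pair(c, q(pair(c, q(pair(c, c))))))))   [R6 at 1.1]
4. q(pair(c, q(pair(c, q(pair(c, q(pair(c, c))))))))  →  q(pair(c, q(pair(c, q(pair(c, c))))))   [R1 at ε]
5. q(pair(c, q(pair(c, q(pair(c, c))))))  →  q(pair(c, q(pair(c, c))))   [R1 at ε]
6. q(pair(c, q(pair(c, c))))  →  q(pair(c, c))   [R1 at ε]
7. q(pair(c, c))  →  c   [R1 at ε]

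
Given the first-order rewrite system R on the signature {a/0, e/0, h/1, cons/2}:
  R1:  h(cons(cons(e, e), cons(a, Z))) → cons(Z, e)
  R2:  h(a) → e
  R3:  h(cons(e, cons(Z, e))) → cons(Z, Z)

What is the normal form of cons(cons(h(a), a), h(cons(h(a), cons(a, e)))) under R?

cons(cons(e, a), cons(a, a))

1. cons(cons(h(a), a), h(cons(h(a), cons(a, e))))  →  cons(cons(e, a), h(cons(h(a), cons(a, e))))   [R2 at 1.1]
2. cons(cons(e, a), h(cons(h(a), cons(a, e))))  →  cons(cons(e, a), h(cons(e, cons(a, e))))   [R2 at 2.1.1]
3. cons(cons(e, a), h(cons(e, cons(a, e))))  →  cons(cons(e, a), cons(a, a))   [R3 at 2]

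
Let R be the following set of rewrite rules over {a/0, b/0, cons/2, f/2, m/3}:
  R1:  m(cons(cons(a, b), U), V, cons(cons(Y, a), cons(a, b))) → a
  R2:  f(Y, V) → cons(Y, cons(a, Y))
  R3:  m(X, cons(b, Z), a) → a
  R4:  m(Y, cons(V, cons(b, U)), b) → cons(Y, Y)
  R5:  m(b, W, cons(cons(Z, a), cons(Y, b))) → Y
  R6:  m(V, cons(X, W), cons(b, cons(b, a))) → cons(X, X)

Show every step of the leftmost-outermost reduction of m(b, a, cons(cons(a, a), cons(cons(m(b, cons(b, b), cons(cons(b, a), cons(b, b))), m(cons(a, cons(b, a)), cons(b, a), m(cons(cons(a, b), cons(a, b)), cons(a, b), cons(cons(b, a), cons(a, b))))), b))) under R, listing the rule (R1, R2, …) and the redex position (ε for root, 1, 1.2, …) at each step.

1. m(b, a, cons(cons(a, a), cons(cons(m(b, cons(b, b), cons(cons(b, a), cons(b, b))), m(cons(a, cons(b, a)), cons(b, a), m(cons(cons(a, b), cons(a, b)), cons(a, b), cons(cons(b, a), cons(a, b))))), b)))  →  cons(m(b, cons(b, b), cons(cons(b, a), cons(b, b))), m(cons(a, cons(b, a)), cons(b, a), m(cons(cons(a, b), cons(a, b)), cons(a, b), cons(cons(b, a), cons(a, b)))))   [R5 at ε]
2. cons(m(b, cons(b, b), cons(cons(b, a), cons(b, b))), m(cons(a, cons(b, a)), cons(b, a), m(cons(cons(a, b), cons(a, b)), cons(a, b), cons(cons(b, a), cons(a, b)))))  →  cons(b, m(cons(a, cons(b, a)), cons(b, a), m(cons(cons(a, b), cons(a, b)), cons(a, b), cons(cons(b, a), cons(a, b)))))   [R5 at 1]
3. cons(b, m(cons(a, cons(b, a)), cons(b, a), m(cons(cons(a, b), cons(a, b)), cons(a, b), cons(cons(b, a), cons(a, b)))))  →  cons(b, m(cons(a, cons(b, a)), cons(b, a), a))   [R1 at 2.3]
4. cons(b, m(cons(a, cons(b, a)), cons(b, a), a))  →  cons(b, a)   [R3 at 2]

cons(b, a)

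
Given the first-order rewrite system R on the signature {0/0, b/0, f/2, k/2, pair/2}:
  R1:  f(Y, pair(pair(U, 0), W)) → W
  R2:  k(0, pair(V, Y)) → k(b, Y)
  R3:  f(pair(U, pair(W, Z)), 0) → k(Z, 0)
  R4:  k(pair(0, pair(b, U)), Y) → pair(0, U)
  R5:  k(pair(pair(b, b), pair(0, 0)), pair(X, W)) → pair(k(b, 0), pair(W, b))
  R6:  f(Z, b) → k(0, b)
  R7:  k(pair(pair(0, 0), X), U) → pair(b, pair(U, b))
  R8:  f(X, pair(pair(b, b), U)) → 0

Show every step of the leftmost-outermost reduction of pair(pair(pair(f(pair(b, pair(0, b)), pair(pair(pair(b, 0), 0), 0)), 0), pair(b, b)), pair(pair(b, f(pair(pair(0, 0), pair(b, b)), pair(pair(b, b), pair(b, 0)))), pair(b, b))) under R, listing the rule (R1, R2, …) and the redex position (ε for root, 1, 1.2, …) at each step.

pair(pair(pair(0, 0), pair(b, b)), pair(pair(b, 0), pair(b, b)))

1. pair(pair(pair(f(pair(b, pair(0, b)), pair(pair(pair(b, 0), 0), 0)), 0), pair(b, b)), pair(pair(b, f(pair(pair(0, 0), pair(b, b)), pair(pair(b, b), pair(b, 0)))), pair(b, b)))  →  pair(pair(pair(0, 0), pair(b, b)), pair(pair(b, f(pair(pair(0, 0), pair(b, b)), pair(pair(b, b), pair(b, 0)))), pair(b, b)))   [R1 at 1.1.1]
2. pair(pair(pair(0, 0), pair(b, b)), pair(pair(b, f(pair(pair(0, 0), pair(b, b)), pair(pair(b, b), pair(b, 0)))), pair(b, b)))  →  pair(pair(pair(0, 0), pair(b, b)), pair(pair(b, 0), pair(b, b)))   [R8 at 2.1.2]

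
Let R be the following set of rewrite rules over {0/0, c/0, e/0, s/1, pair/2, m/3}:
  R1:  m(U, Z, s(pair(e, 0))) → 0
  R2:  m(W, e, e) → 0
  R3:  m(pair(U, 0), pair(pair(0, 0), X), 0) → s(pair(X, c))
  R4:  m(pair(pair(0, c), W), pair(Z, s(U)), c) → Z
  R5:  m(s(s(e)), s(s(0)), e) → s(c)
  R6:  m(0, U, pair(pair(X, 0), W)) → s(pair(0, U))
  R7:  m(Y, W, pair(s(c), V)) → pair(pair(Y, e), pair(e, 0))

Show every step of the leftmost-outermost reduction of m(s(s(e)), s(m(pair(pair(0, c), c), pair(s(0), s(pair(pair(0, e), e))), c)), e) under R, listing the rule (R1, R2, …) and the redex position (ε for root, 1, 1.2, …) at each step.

s(c)

1. m(s(s(e)), s(m(pair(pair(0, c), c), pair(s(0), s(pair(pair(0, e), e))), c)), e)  →  m(s(s(e)), s(s(0)), e)   [R4 at 2.1]
2. m(s(s(e)), s(s(0)), e)  →  s(c)   [R5 at ε]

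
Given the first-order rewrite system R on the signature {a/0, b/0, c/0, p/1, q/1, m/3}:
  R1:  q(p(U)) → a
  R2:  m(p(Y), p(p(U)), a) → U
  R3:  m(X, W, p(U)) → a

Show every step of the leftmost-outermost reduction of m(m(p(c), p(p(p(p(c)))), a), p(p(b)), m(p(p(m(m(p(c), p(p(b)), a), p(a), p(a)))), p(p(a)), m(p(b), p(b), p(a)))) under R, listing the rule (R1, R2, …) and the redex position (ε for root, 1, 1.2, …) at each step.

b

1. m(m(p(c), p(p(p(p(c)))), a), p(p(b)), m(p(p(m(m(p(c), p(p(b)), a), p(a), p(a)))), p(p(a)), m(p(b), p(b), p(a))))  →  m(p(p(c)), p(p(b)), m(p(p(m(m(p(c), p(p(b)), a), p(a), p(a)))), p(p(a)), m(p(b), p(b), p(a))))   [R2 at 1]
2. m(p(p(c)), p(p(b)), m(p(p(m(m(p(c), p(p(b)), a), p(a), p(a)))), p(p(a)), m(p(b), p(b), p(a))))  →  m(p(p(c)), p(p(b)), m(p(p(a)), p(p(a)), m(p(b), p(b), p(a))))   [R3 at 3.1.1.1]
3. m(p(p(c)), p(p(b)), m(p(p(a)), p(p(a)), m(p(b), p(b), p(a))))  →  m(p(p(c)), p(p(b)), m(p(p(a)), p(p(a)), a))   [R3 at 3.3]
4. m(p(p(c)), p(p(b)), m(p(p(a)), p(p(a)), a))  →  m(p(p(c)), p(p(b)), a)   [R2 at 3]
5. m(p(p(c)), p(p(b)), a)  →  b   [R2 at ε]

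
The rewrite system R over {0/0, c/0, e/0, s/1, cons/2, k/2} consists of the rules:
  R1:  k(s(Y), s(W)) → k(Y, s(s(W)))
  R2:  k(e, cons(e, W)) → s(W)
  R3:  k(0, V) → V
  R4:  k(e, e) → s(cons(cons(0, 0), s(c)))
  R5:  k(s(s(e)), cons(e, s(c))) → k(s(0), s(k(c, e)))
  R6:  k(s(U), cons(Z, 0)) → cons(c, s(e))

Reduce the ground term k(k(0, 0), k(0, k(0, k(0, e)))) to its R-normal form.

1. k(k(0, 0), k(0, k(0, k(0, e))))  →  k(0, k(0, k(0, k(0, e))))   [R3 at 1]
2. k(0, k(0, k(0, k(0, e))))  →  k(0, k(0, k(0, e)))   [R3 at ε]
3. k(0, k(0, k(0, e)))  →  k(0, k(0, e))   [R3 at ε]
4. k(0, k(0, e))  →  k(0, e)   [R3 at ε]
5. k(0, e)  →  e   [R3 at ε]

e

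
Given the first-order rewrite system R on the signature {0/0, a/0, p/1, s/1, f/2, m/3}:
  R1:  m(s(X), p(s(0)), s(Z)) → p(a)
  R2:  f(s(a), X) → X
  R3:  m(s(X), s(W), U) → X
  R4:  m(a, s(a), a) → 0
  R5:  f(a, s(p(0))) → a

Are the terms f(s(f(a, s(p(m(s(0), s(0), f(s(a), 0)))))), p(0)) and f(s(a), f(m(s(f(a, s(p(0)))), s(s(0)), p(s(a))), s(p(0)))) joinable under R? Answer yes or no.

no — NF(t₁) = p(0), NF(t₂) = a

Reduce t₁ = f(s(f(a, s(p(m(s(0), s(0), f(s(a), 0)))))), p(0)):
1. f(s(f(a, s(p(m(s(0), s(0), f(s(a), 0)))))), p(0))  →  f(s(f(a, s(p(0)))), p(0))   [R3 at 1.1.2.1.1]
2. f(s(f(a, s(p(0)))), p(0))  →  f(s(a), p(0))   [R5 at 1.1]
3. f(s(a), p(0))  →  p(0)   [R2 at ε]

Reduce t₂ = f(s(a), f(m(s(f(a, s(p(0)))), s(s(0)), p(s(a))), s(p(0)))):
1. f(s(a), f(m(s(f(a, s(p(0)))), s(s(0)), p(s(a))), s(p(0))))  →  f(m(s(f(a, s(p(0)))), s(s(0)), p(s(a))), s(p(0)))   [R2 at ε]
2. f(m(s(f(a, s(p(0)))), s(s(0)), p(s(a))), s(p(0)))  →  f(f(a, s(p(0))), s(p(0)))   [R3 at 1]
3. f(f(a, s(p(0))), s(p(0)))  →  f(a, s(p(0)))   [R5 at 1]
4. f(a, s(p(0)))  →  a   [R5 at ε]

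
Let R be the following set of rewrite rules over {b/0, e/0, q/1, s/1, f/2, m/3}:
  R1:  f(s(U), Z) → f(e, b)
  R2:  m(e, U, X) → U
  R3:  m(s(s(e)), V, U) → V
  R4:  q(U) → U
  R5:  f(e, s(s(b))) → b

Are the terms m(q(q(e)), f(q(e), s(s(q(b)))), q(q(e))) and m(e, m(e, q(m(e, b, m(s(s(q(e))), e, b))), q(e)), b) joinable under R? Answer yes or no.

yes — NF(t₁) = b, NF(t₂) = b

Reduce t₁ = m(q(q(e)), f(q(e), s(s(q(b)))), q(q(e))):
1. m(q(q(e)), f(q(e), s(s(q(b)))), q(q(e)))  →  m(q(e), f(q(e), s(s(q(b)))), q(q(e)))   [R4 at 1]
2. m(q(e), f(q(e), s(s(q(b)))), q(q(e)))  →  m(e, f(q(e), s(s(q(b)))), q(q(e)))   [R4 at 1]
3. m(e, f(q(e), s(s(q(b)))), q(q(e)))  →  f(q(e), s(s(q(b))))   [R2 at ε]
4. f(q(e), s(s(q(b))))  →  f(e, s(s(q(b))))   [R4 at 1]
5. f(e, s(s(q(b))))  →  f(e, s(s(b)))   [R4 at 2.1.1]
6. f(e, s(s(b)))  →  b   [R5 at ε]

Reduce t₂ = m(e, m(e, q(m(e, b, m(s(s(q(e))), e, b))), q(e)), b):
1. m(e, m(e, q(m(e, b, m(s(s(q(e))), e, b))), q(e)), b)  →  m(e, q(m(e, b, m(s(s(q(e))), e, b))), q(e))   [R2 at ε]
2. m(e, q(m(e, b, m(s(s(q(e))), e, b))), q(e))  →  q(m(e, b, m(s(s(q(e))), e, b)))   [R2 at ε]
3. q(m(e, b, m(s(s(q(e))), e, b)))  →  m(e, b, m(s(s(q(e))), e, b))   [R4 at ε]
4. m(e, b, m(s(s(q(e))), e, b))  →  b   [R2 at ε]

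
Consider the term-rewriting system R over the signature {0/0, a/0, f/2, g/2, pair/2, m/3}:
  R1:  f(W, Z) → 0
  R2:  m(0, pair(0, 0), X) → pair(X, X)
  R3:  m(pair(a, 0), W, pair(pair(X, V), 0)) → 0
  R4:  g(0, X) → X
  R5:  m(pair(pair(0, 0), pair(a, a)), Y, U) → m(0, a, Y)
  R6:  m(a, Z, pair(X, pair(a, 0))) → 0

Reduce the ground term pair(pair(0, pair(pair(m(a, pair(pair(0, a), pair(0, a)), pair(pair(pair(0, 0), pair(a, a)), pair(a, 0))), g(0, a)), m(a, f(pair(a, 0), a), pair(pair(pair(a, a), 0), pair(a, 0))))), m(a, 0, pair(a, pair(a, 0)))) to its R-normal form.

pair(pair(0, pair(pair(0, a), 0)), 0)

1. pair(pair(0, pair(pair(m(a, pair(pair(0, a), pair(0, a)), pair(pair(pair(0, 0), pair(a, a)), pair(a, 0))), g(0, a)), m(a, f(pair(a, 0), a), pair(pair(pair(a, a), 0), pair(a, 0))))), m(a, 0, pair(a, pair(a, 0))))  →  pair(pair(0, pair(pair(0, g(0, a)), m(a, f(pair(a, 0), a), pair(pair(pair(a, a), 0), pair(a, 0))))), m(a, 0, pair(a, pair(a, 0))))   [R6 at 1.2.1.1]
2. pair(pair(0, pair(pair(0, g(0, a)), m(a, f(pair(a, 0), a), pair(pair(pair(a, a), 0), pair(a, 0))))), m(a, 0, pair(a, pair(a, 0))))  →  pair(pair(0, pair(pair(0, a), m(a, f(pair(a, 0), a), pair(pair(pair(a, a), 0), pair(a, 0))))), m(a, 0, pair(a, pair(a, 0))))   [R4 at 1.2.1.2]
3. pair(pair(0, pair(pair(0, a), m(a, f(pair(a, 0), a), pair(pair(pair(a, a), 0), pair(a, 0))))), m(a, 0, pair(a, pair(a, 0))))  →  pair(pair(0, pair(pair(0, a), 0)), m(a, 0, pair(a, pair(a, 0))))   [R6 at 1.2.2]
4. pair(pair(0, pair(pair(0, a), 0)), m(a, 0, pair(a, pair(a, 0))))  →  pair(pair(0, pair(pair(0, a), 0)), 0)   [R6 at 2]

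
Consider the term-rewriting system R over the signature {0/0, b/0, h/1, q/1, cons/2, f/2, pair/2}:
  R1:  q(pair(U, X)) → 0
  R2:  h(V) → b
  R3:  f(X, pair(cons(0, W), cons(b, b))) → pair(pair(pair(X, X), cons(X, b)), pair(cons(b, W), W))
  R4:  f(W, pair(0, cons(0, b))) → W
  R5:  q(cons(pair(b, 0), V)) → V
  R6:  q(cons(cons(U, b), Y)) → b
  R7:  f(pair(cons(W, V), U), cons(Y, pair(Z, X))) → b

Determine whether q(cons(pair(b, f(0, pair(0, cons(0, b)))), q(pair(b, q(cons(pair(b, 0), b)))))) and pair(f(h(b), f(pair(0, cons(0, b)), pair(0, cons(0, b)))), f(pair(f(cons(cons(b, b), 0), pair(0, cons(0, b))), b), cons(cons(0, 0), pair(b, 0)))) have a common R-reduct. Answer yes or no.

no — NF(t₁) = 0, NF(t₂) = pair(b, b)

Reduce t₁ = q(cons(pair(b, f(0, pair(0, cons(0, b)))), q(pair(b, q(cons(pair(b, 0), b)))))):
1. q(cons(pair(b, f(0, pair(0, cons(0, b)))), q(pair(b, q(cons(pair(b, 0), b))))))  →  q(cons(pair(b, 0), q(pair(b, q(cons(pair(b, 0), b))))))   [R4 at 1.1.2]
2. q(cons(pair(b, 0), q(pair(b, q(cons(pair(b, 0), b))))))  →  q(pair(b, q(cons(pair(b, 0), b))))   [R5 at ε]
3. q(pair(b, q(cons(pair(b, 0), b))))  →  0   [R1 at ε]

Reduce t₂ = pair(f(h(b), f(pair(0, cons(0, b)), pair(0, cons(0, b)))), f(pair(f(cons(cons(b, b), 0), pair(0, cons(0, b))), b), cons(cons(0, 0), pair(b, 0)))):
1. pair(f(h(b), f(pair(0, cons(0, b)), pair(0, cons(0, b)))), f(pair(f(cons(cons(b, b), 0), pair(0, cons(0, b))), b), cons(cons(0, 0), pair(b, 0))))  →  pair(f(b, f(pair(0, cons(0, b)), pair(0, cons(0, b)))), f(pair(f(cons(cons(b, b), 0), pair(0, cons(0, b))), b), cons(cons(0, 0), pair(b, 0))))   [R2 at 1.1]
2. pair(f(b, f(pair(0, cons(0, b)), pair(0, cons(0, b)))), f(pair(f(cons(cons(b, b), 0), pair(0, cons(0, b))), b), cons(cons(0, 0), pair(b, 0))))  →  pair(f(b, pair(0, cons(0, b))), f(pair(f(cons(cons(b, b), 0), pair(0, cons(0, b))), b), cons(cons(0, 0), pair(b, 0))))   [R4 at 1.2]
3. pair(f(b, pair(0, cons(0, b))), f(pair(f(cons(cons(b, b), 0), pair(0, cons(0, b))), b), cons(cons(0, 0), pair(b, 0))))  →  pair(b, f(pair(f(cons(cons(b, b), 0), pair(0, cons(0, b))), b), cons(cons(0, 0), pair(b, 0))))   [R4 at 1]
4. pair(b, f(pair(f(cons(cons(b, b), 0), pair(0, cons(0, b))), b), cons(cons(0, 0), pair(b, 0))))  →  pair(b, f(pair(cons(cons(b, b), 0), b), cons(cons(0, 0), pair(b, 0))))   [R4 at 2.1.1]
5. pair(b, f(pair(cons(cons(b, b), 0), b), cons(cons(0, 0), pair(b, 0))))  →  pair(b, b)   [R7 at 2]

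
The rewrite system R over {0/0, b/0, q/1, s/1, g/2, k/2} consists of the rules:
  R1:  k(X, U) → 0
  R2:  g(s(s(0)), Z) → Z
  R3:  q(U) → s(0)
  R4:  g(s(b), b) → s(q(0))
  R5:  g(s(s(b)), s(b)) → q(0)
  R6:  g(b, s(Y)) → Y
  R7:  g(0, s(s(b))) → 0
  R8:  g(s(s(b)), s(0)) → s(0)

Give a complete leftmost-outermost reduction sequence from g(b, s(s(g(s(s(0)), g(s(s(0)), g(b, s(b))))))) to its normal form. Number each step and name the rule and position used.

1. g(b, s(s(g(s(s(0)), g(s(s(0)), g(b, s(b)))))))  →  s(g(s(s(0)), g(s(s(0)), g(b, s(b)))))   [R6 at ε]
2. s(g(s(s(0)), g(s(s(0)), g(b, s(b)))))  →  s(g(s(s(0)), g(b, s(b))))   [R2 at 1]
3. s(g(s(s(0)), g(b, s(b))))  →  s(g(b, s(b)))   [R2 at 1]
4. s(g(b, s(b)))  →  s(b)   [R6 at 1]

s(b)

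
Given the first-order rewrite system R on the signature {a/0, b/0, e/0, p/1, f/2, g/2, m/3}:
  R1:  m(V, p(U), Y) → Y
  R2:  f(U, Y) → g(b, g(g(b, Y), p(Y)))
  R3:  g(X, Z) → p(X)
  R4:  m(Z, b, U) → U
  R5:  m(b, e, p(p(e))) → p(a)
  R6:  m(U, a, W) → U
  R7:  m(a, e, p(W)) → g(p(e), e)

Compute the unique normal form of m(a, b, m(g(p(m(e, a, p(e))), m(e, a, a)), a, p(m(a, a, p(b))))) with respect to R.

1. m(a, b, m(g(p(m(e, a, p(e))), m(e, a, a)), a, p(m(a, a, p(b)))))  →  m(g(p(m(e, a, p(e))), m(e, a, a)), a, p(m(a, a, p(b))))   [R4 at ε]
2. m(g(p(m(e, a, p(e))), m(e, a, a)), a, p(m(a, a, p(b))))  →  g(p(m(e, a, p(e))), m(e, a, a))   [R6 at ε]
3. g(p(m(e, a, p(e))), m(e, a, a))  →  p(p(m(e, a, p(e))))   [R3 at ε]
4. p(p(m(e, a, p(e))))  →  p(p(e))   [R6 at 1.1]

p(p(e))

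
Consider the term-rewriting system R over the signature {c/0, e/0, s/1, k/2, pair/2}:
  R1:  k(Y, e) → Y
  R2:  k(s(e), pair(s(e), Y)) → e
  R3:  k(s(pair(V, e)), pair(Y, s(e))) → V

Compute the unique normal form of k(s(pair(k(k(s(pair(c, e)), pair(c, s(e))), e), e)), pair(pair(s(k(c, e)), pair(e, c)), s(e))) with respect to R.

c

1. k(s(pair(k(k(s(pair(c, e)), pair(c, s(e))), e), e)), pair(pair(s(k(c, e)), pair(e, c)), s(e)))  →  k(k(s(pair(c, e)), pair(c, s(e))), e)   [R3 at ε]
2. k(k(s(pair(c, e)), pair(c, s(e))), e)  →  k(s(pair(c, e)), pair(c, s(e)))   [R1 at ε]
3. k(s(pair(c, e)), pair(c, s(e)))  →  c   [R3 at ε]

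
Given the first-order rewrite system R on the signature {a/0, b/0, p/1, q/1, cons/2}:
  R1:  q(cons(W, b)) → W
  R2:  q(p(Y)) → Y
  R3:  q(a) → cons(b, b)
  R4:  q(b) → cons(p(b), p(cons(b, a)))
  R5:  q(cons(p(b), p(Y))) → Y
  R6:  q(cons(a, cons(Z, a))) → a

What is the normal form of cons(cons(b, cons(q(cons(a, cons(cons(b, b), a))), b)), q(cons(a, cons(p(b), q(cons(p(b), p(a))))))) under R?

1. cons(cons(b, cons(q(cons(a, cons(cons(b, b), a))), b)), q(cons(a, cons(p(b), q(cons(p(b), p(a)))))))  →  cons(cons(b, cons(a, b)), q(cons(a, cons(p(b), q(cons(p(b), p(a)))))))   [R6 at 1.2.1]
2. cons(cons(b, cons(a, b)), q(cons(a, cons(p(b), q(cons(p(b), p(a)))))))  →  cons(cons(b, cons(a, b)), q(cons(a, cons(p(b), a))))   [R5 at 2.1.2.2]
3. cons(cons(b, cons(a, b)), q(cons(a, cons(p(b), a))))  →  cons(cons(b, cons(a, b)), a)   [R6 at 2]

cons(cons(b, cons(a, b)), a)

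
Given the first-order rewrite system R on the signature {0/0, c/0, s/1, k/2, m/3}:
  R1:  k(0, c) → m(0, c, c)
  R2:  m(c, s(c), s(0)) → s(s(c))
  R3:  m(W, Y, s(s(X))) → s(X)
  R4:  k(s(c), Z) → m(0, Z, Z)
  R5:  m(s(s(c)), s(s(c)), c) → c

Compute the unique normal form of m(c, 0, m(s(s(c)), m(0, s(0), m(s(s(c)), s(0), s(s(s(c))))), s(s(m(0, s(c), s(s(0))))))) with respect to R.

1. m(c, 0, m(s(s(c)), m(0, s(0), m(s(s(c)), s(0), s(s(s(c))))), s(s(m(0, s(c), s(s(0)))))))  →  m(c, 0, s(m(0, s(c), s(s(0)))))   [R3 at 3]
2. m(c, 0, s(m(0, s(c), s(s(0)))))  →  m(c, 0, s(s(0)))   [R3 at 3.1]
3. m(c, 0, s(s(0)))  →  s(0)   [R3 at ε]

s(0)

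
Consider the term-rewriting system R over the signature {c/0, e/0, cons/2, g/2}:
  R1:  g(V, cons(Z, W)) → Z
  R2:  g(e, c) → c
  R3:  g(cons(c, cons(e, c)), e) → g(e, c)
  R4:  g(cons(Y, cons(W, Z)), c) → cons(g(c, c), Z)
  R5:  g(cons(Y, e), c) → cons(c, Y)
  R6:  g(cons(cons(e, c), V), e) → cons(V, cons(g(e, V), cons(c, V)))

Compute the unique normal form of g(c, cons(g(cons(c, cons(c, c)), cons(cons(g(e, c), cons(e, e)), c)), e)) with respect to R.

cons(c, cons(e, e))

1. g(c, cons(g(cons(c, cons(c, c)), cons(cons(g(e, c), cons(e, e)), c)), e))  →  g(cons(c, cons(c, c)), cons(cons(g(e, c), cons(e, e)), c))   [R1 at ε]
2. g(cons(c, cons(c, c)), cons(cons(g(e, c), cons(e, e)), c))  →  cons(g(e, c), cons(e, e))   [R1 at ε]
3. cons(g(e, c), cons(e, e))  →  cons(c, cons(e, e))   [R2 at 1]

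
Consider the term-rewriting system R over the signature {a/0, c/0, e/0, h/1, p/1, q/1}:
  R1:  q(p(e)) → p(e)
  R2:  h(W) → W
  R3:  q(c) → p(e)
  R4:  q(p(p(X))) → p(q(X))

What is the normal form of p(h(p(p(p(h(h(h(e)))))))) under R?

1. p(h(p(p(p(h(h(h(e))))))))  →  p(p(p(p(h(h(h(e)))))))   [R2 at 1]
2. p(p(p(p(h(h(h(e)))))))  →  p(p(p(p(h(h(e))))))   [R2 at 1.1.1.1]
3. p(p(p(p(h(h(e))))))  →  p(p(p(p(h(e)))))   [R2 at 1.1.1.1]
4. p(p(p(p(h(e)))))  →  p(p(p(p(e))))   [R2 at 1.1.1.1]

p(p(p(p(e))))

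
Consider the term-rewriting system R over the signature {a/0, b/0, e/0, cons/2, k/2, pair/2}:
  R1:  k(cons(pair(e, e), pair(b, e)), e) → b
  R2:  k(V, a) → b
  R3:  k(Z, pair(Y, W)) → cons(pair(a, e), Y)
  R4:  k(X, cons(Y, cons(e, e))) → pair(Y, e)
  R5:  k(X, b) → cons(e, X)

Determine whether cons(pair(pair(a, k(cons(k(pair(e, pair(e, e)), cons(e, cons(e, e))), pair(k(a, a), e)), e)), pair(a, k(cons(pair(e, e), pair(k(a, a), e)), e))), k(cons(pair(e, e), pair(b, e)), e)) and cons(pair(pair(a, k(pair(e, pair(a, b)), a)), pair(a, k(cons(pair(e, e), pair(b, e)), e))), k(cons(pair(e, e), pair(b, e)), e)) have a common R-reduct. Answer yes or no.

yes — NF(t₁) = cons(pair(pair(a, b), pair(a, b)), b), NF(t₂) = cons(pair(pair(a, b), pair(a, b)), b)

Reduce t₁ = cons(pair(pair(a, k(cons(k(pair(e, pair(e, e)), cons(e, cons(e, e))), pair(k(a, a), e)), e)), pair(a, k(cons(pair(e, e), pair(k(a, a), e)), e))), k(cons(pair(e, e), pair(b, e)), e)):
1. cons(pair(pair(a, k(cons(k(pair(e, pair(e, e)), cons(e, cons(e, e))), pair(k(a, a), e)), e)), pair(a, k(cons(pair(e, e), pair(k(a, a), e)), e))), k(cons(pair(e, e), pair(b, e)), e))  →  cons(pair(pair(a, k(cons(pair(e, e), pair(k(a, a), e)), e)), pair(a, k(cons(pair(e, e), pair(k(a, a), e)), e))), k(cons(pair(e, e), pair(b, e)), e))   [R4 at 1.1.2.1.1]
2. cons(pair(pair(a, k(cons(pair(e, e), pair(k(a, a), e)), e)), pair(a, k(cons(pair(e, e), pair(k(a, a), e)), e))), k(cons(pair(e, e), pair(b, e)), e))  →  cons(pair(pair(a, k(cons(pair(e, e), pair(b, e)), e)), pair(a, k(cons(pair(e, e), pair(k(a, a), e)), e))), k(cons(pair(e, e), pair(b, e)), e))   [R2 at 1.1.2.1.2.1]
3. cons(pair(pair(a, k(cons(pair(e, e), pair(b, e)), e)), pair(a, k(cons(pair(e, e), pair(k(a, a), e)), e))), k(cons(pair(e, e), pair(b, e)), e))  →  cons(pair(pair(a, b), pair(a, k(cons(pair(e, e), pair(k(a, a), e)), e))), k(cons(pair(e, e), pair(b, e)), e))   [R1 at 1.1.2]
4. cons(pair(pair(a, b), pair(a, k(cons(pair(e, e), pair(k(a, a), e)), e))), k(cons(pair(e, e), pair(b, e)), e))  →  cons(pair(pair(a, b), pair(a, k(cons(pair(e, e), pair(b, e)), e))), k(cons(pair(e, e), pair(b, e)), e))   [R2 at 1.2.2.1.2.1]
5. cons(pair(pair(a, b), pair(a, k(cons(pair(e, e), pair(b, e)), e))), k(cons(pair(e, e), pair(b, e)), e))  →  cons(pair(pair(a, b), pair(a, b)), k(cons(pair(e, e), pair(b, e)), e))   [R1 at 1.2.2]
6. cons(pair(pair(a, b), pair(a, b)), k(cons(pair(e, e), pair(b, e)), e))  →  cons(pair(pair(a, b), pair(a, b)), b)   [R1 at 2]

Reduce t₂ = cons(pair(pair(a, k(pair(e, pair(a, b)), a)), pair(a, k(cons(pair(e, e), pair(b, e)), e))), k(cons(pair(e, e), pair(b, e)), e)):
1. cons(pair(pair(a, k(pair(e, pair(a, b)), a)), pair(a, k(cons(pair(e, e), pair(b, e)), e))), k(cons(pair(e, e), pair(b, e)), e))  →  cons(pair(pair(a, b), pair(a, k(cons(pair(e, e), pair(b, e)), e))), k(cons(pair(e, e), pair(b, e)), e))   [R2 at 1.1.2]
2. cons(pair(pair(a, b), pair(a, k(cons(pair(e, e), pair(b, e)), e))), k(cons(pair(e, e), pair(b, e)), e))  →  cons(pair(pair(a, b), pair(a, b)), k(cons(pair(e, e), pair(b, e)), e))   [R1 at 1.2.2]
3. cons(pair(pair(a, b), pair(a, b)), k(cons(pair(e, e), pair(b, e)), e))  →  cons(pair(pair(a, b), pair(a, b)), b)   [R1 at 2]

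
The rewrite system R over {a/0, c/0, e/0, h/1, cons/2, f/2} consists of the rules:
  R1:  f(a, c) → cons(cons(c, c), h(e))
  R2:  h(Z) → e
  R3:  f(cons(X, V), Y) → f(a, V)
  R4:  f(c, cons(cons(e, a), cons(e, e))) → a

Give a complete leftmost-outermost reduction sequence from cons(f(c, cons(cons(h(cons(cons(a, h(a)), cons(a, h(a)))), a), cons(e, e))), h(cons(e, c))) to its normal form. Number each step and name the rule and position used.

cons(a, e)

1. cons(f(c, cons(cons(h(cons(cons(a, h(a)), cons(a, h(a)))), a), cons(e, e))), h(cons(e, c)))  →  cons(f(c, cons(cons(e, a), cons(e, e))), h(cons(e, c)))   [R2 at 1.2.1.1]
2. cons(f(c, cons(cons(e, a), cons(e, e))), h(cons(e, c)))  →  cons(a, h(cons(e, c)))   [R4 at 1]
3. cons(a, h(cons(e, c)))  →  cons(a, e)   [R2 at 2]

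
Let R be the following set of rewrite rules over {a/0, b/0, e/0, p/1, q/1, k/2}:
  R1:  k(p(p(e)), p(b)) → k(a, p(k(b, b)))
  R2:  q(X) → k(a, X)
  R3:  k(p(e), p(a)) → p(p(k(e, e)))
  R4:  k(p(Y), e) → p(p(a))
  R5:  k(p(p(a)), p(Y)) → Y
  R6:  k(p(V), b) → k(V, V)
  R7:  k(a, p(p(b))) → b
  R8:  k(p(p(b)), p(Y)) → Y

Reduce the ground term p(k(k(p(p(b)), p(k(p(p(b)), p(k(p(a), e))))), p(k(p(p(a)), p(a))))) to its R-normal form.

p(a)

1. p(k(k(p(p(b)), p(k(p(p(b)), p(k(p(a), e))))), p(k(p(p(a)), p(a)))))  →  p(k(k(p(p(b)), p(k(p(a), e))), p(k(p(p(a)), p(a)))))   [R8 at 1.1]
2. p(k(k(p(p(b)), p(k(p(a), e))), p(k(p(p(a)), p(a)))))  →  p(k(k(p(a), e), p(k(p(p(a)), p(a)))))   [R8 at 1.1]
3. p(k(k(p(a), e), p(k(p(p(a)), p(a)))))  →  p(k(p(p(a)), p(k(p(p(a)), p(a)))))   [R4 at 1.1]
4. p(k(p(p(a)), p(k(p(p(a)), p(a)))))  →  p(k(p(p(a)), p(a)))   [R5 at 1]
5. p(k(p(p(a)), p(a)))  →  p(a)   [R5 at 1]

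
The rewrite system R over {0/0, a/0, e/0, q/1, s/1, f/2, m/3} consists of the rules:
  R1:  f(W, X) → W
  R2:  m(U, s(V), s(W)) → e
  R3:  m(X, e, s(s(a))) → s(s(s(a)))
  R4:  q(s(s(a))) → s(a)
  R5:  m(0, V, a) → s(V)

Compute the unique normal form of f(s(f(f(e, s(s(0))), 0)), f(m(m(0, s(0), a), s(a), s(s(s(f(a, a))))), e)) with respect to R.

1. f(s(f(f(e, s(s(0))), 0)), f(m(m(0, s(0), a), s(a), s(s(s(f(a, a))))), e))  →  s(f(f(e, s(s(0))), 0))   [R1 at ε]
2. s(f(f(e, s(s(0))), 0))  →  s(f(e, s(s(0))))   [R1 at 1]
3. s(f(e, s(s(0))))  →  s(e)   [R1 at 1]

s(e)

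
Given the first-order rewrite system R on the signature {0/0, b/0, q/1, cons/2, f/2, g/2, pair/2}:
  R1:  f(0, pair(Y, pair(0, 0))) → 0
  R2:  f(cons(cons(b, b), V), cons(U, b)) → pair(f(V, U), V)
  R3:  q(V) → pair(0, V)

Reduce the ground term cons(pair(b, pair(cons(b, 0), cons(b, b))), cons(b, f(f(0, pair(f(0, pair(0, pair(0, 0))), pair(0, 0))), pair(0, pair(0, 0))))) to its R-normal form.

cons(pair(b, pair(cons(b, 0), cons(b, b))), cons(b, 0))

1. cons(pair(b, pair(cons(b, 0), cons(b, b))), cons(b, f(f(0, pair(f(0, pair(0, pair(0, 0))), pair(0, 0))), pair(0, pair(0, 0)))))  →  cons(pair(b, pair(cons(b, 0), cons(b, b))), cons(b, f(0, pair(0, pair(0, 0)))))   [R1 at 2.2.1]
2. cons(pair(b, pair(cons(b, 0), cons(b, b))), cons(b, f(0, pair(0, pair(0, 0)))))  →  cons(pair(b, pair(cons(b, 0), cons(b, b))), cons(b, 0))   [R1 at 2.2]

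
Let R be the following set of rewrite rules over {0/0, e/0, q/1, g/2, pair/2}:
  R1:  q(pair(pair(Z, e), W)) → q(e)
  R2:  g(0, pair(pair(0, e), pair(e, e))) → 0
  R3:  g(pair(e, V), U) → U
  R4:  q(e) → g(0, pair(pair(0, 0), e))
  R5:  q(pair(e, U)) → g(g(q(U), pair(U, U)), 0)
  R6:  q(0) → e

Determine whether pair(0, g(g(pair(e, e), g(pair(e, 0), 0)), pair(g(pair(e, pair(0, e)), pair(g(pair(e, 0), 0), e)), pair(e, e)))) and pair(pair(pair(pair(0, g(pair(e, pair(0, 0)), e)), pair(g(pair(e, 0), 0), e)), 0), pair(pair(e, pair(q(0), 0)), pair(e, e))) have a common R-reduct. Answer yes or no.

no — NF(t₁) = pair(0, 0), NF(t₂) = pair(pair(pair(pair(0, e), pair(0, e)), 0), pair(pair(e, pair(e, 0)), pair(e, e)))

Reduce t₁ = pair(0, g(g(pair(e, e), g(pair(e, 0), 0)), pair(g(pair(e, pair(0, e)), pair(g(pair(e, 0), 0), e)), pair(e, e)))):
1. pair(0, g(g(pair(e, e), g(pair(e, 0), 0)), pair(g(pair(e, pair(0, e)), pair(g(pair(e, 0), 0), e)), pair(e, e))))  →  pair(0, g(g(pair(e, 0), 0), pair(g(pair(e, pair(0, e)), pair(g(pair(e, 0), 0), e)), pair(e, e))))   [R3 at 2.1]
2. pair(0, g(g(pair(e, 0), 0), pair(g(pair(e, pair(0, e)), pair(g(pair(e, 0), 0), e)), pair(e, e))))  →  pair(0, g(0, pair(g(pair(e, pair(0, e)), pair(g(pair(e, 0), 0), e)), pair(e, e))))   [R3 at 2.1]
3. pair(0, g(0, pair(g(pair(e, pair(0, e)), pair(g(pair(e, 0), 0), e)), pair(e, e))))  →  pair(0, g(0, pair(pair(g(pair(e, 0), 0), e), pair(e, e))))   [R3 at 2.2.1]
4. pair(0, g(0, pair(pair(g(pair(e, 0), 0), e), pair(e, e))))  →  pair(0, g(0, pair(pair(0, e), pair(e, e))))   [R3 at 2.2.1.1]
5. pair(0, g(0, pair(pair(0, e), pair(e, e))))  →  pair(0, 0)   [R2 at 2]

Reduce t₂ = pair(pair(pair(pair(0, g(pair(e, pair(0, 0)), e)), pair(g(pair(e, 0), 0), e)), 0), pair(pair(e, pair(q(0), 0)), pair(e, e))):
1. pair(pair(pair(pair(0, g(pair(e, pair(0, 0)), e)), pair(g(pair(e, 0), 0), e)), 0), pair(pair(e, pair(q(0), 0)), pair(e, e)))  →  pair(pair(pair(pair(0, e), pair(g(pair(e, 0), 0), e)), 0), pair(pair(e, pair(q(0), 0)), pair(e, e)))   [R3 at 1.1.1.2]
2. pair(pair(pair(pair(0, e), pair(g(pair(e, 0), 0), e)), 0), pair(pair(e, pair(q(0), 0)), pair(e, e)))  →  pair(pair(pair(pair(0, e), pair(0, e)), 0), pair(pair(e, pair(q(0), 0)), pair(e, e)))   [R3 at 1.1.2.1]
3. pair(pair(pair(pair(0, e), pair(0, e)), 0), pair(pair(e, pair(q(0), 0)), pair(e, e)))  →  pair(pair(pair(pair(0, e), pair(0, e)), 0), pair(pair(e, pair(e, 0)), pair(e, e)))   [R6 at 2.1.2.1]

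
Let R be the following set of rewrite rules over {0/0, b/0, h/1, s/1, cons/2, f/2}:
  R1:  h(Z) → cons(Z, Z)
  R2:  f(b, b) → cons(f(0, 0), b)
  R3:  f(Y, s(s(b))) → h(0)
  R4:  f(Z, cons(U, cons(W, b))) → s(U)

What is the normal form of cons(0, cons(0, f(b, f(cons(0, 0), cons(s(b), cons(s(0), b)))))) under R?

1. cons(0, cons(0, f(b, f(cons(0, 0), cons(s(b), cons(s(0), b))))))  →  cons(0, cons(0, f(b, s(s(b)))))   [R4 at 2.2.2]
2. cons(0, cons(0, f(b, s(s(b)))))  →  cons(0, cons(0, h(0)))   [R3 at 2.2]
3. cons(0, cons(0, h(0)))  →  cons(0, cons(0, cons(0, 0)))   [R1 at 2.2]

cons(0, cons(0, cons(0, 0)))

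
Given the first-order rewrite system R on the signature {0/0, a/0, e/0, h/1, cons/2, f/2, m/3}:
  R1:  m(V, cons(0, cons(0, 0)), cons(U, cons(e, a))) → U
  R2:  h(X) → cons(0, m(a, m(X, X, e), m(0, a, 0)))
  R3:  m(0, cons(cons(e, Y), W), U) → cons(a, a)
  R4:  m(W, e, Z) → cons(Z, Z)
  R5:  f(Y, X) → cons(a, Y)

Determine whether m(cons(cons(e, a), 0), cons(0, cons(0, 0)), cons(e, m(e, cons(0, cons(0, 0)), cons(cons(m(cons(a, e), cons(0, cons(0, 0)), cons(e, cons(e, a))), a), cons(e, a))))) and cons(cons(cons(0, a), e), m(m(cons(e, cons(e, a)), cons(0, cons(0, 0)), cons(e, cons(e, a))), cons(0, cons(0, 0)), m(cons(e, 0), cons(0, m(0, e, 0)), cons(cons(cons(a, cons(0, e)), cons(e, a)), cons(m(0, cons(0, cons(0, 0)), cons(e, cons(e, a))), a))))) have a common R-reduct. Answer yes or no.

Reduce t₁ = m(cons(cons(e, a), 0), cons(0, cons(0, 0)), cons(e, m(e, cons(0, cons(0, 0)), cons(cons(m(cons(a, e), cons(0, cons(0, 0)), cons(e, cons(e, a))), a), cons(e, a))))):
1. m(cons(cons(e, a), 0), cons(0, cons(0, 0)), cons(e, m(e, cons(0, cons(0, 0)), cons(cons(m(cons(a, e), cons(0, cons(0, 0)), cons(e, cons(e, a))), a), cons(e, a)))))  →  m(cons(cons(e, a), 0), cons(0, cons(0, 0)), cons(e, cons(m(cons(a, e), cons(0, cons(0, 0)), cons(e, cons(e, a))), a)))   [R1 at 3.2]
2. m(cons(cons(e, a), 0), cons(0, cons(0, 0)), cons(e, cons(m(cons(a, e), cons(0, cons(0, 0)), cons(e, cons(e, a))), a)))  →  m(cons(cons(e, a), 0), cons(0, cons(0, 0)), cons(e, cons(e, a)))   [R1 at 3.2.1]
3. m(cons(cons(e, a), 0), cons(0, cons(0, 0)), cons(e, cons(e, a)))  →  e   [R1 at ε]

Reduce t₂ = cons(cons(cons(0, a), e), m(m(cons(e, cons(e, a)), cons(0, cons(0, 0)), cons(e, cons(e, a))), cons(0, cons(0, 0)), m(cons(e, 0), cons(0, m(0, e, 0)), cons(cons(cons(a, cons(0, e)), cons(e, a)), cons(m(0, cons(0, cons(0, 0)), cons(e, cons(e, a))), a))))):
1. cons(cons(cons(0, a), e), m(m(cons(e, cons(e, a)), cons(0, cons(0, 0)), cons(e, cons(e, a))), cons(0, cons(0, 0)), m(cons(e, 0), cons(0, m(0, e, 0)), cons(cons(cons(a, cons(0, e)), cons(e, a)), cons(m(0, cons(0, cons(0, 0)), cons(e, cons(e, a))), a)))))  →  cons(cons(cons(0, a), e), m(e, cons(0, cons(0, 0)), m(cons(e, 0), cons(0, m(0, e, 0)), cons(cons(cons(a, cons(0, e)), cons(e, a)), cons(m(0, cons(0, cons(0, 0)), cons(e, cons(e, a))), a)))))   [R1 at 2.1]
2. cons(cons(cons(0, a), e), m(e, cons(0, cons(0, 0)), m(cons(e, 0), cons(0, m(0, e, 0)), cons(cons(cons(a, cons(0, e)), cons(e, a)), cons(m(0, cons(0, cons(0, 0)), cons(e, cons(e, a))), a)))))  →  cons(cons(cons(0, a), e), m(e, cons(0, cons(0, 0)), m(cons(e, 0), cons(0, cons(0, 0)), cons(cons(cons(a, cons(0, e)), cons(e, a)), cons(m(0, cons(0, cons(0, 0)), cons(e, cons(e, a))), a)))))   [R4 at 2.3.2.2]
3. cons(cons(cons(0, a), e), m(e, cons(0, cons(0, 0)), m(cons(e, 0), cons(0, cons(0, 0)), cons(cons(cons(a, cons(0, e)), cons(e, a)), cons(m(0, cons(0, cons(0, 0)), cons(e, cons(e, a))), a)))))  →  cons(cons(cons(0, a), e), m(e, cons(0, cons(0, 0)), m(cons(e, 0), cons(0, cons(0, 0)), cons(cons(cons(a, cons(0, e)), cons(e, a)), cons(e, a)))))   [R1 at 2.3.3.2.1]
4. cons(cons(cons(0, a), e), m(e, cons(0, cons(0, 0)), m(cons(e, 0), cons(0, cons(0, 0)), cons(cons(cons(a, cons(0, e)), cons(e, a)), cons(e, a)))))  →  cons(cons(cons(0, a), e), m(e, cons(0, cons(0, 0)), cons(cons(a, cons(0, e)), cons(e, a))))   [R1 at 2.3]
5. cons(cons(cons(0, a), e), m(e, cons(0, cons(0, 0)), cons(cons(a, cons(0, e)), cons(e, a))))  →  cons(cons(cons(0, a), e), cons(a, cons(0, e)))   [R1 at 2]

no — NF(t₁) = e, NF(t₂) = cons(cons(cons(0, a), e), cons(a, cons(0, e)))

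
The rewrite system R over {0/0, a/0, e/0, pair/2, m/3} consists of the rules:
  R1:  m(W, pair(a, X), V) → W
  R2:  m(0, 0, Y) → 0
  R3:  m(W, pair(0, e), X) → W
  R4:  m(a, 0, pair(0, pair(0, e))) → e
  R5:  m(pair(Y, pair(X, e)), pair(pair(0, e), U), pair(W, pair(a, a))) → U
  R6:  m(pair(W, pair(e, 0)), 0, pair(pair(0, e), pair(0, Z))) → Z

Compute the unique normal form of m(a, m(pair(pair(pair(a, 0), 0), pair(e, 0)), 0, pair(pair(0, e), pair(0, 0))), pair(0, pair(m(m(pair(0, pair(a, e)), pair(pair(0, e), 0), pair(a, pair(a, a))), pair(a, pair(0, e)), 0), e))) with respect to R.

1. m(a, m(pair(pair(pair(a, 0), 0), pair(e, 0)), 0, pair(pair(0, e), pair(0, 0))), pair(0, pair(m(m(pair(0, pair(a, e)), pair(pair(0, e), 0), pair(a, pair(a, a))), pair(a, pair(0, e)), 0), e)))  →  m(a, 0, pair(0, pair(m(m(pair(0, pair(a, e)), pair(pair(0, e), 0), pair(a, pair(a, a))), pair(a, pair(0, e)), 0), e)))   [R6 at 2]
2. m(a, 0, pair(0, pair(m(m(pair(0, pair(a, e)), pair(pair(0, e), 0), pair(a, pair(a, a))), pair(a, pair(0, e)), 0), e)))  →  m(a, 0, pair(0, pair(m(pair(0, pair(a, e)), pair(pair(0, e), 0), pair(a, pair(a, a))), e)))   [R1 at 3.2.1]
3. m(a, 0, pair(0, pair(m(pair(0, pair(a, e)), pair(pair(0, e), 0), pair(a, pair(a, a))), e)))  →  m(a, 0, pair(0, pair(0, e)))   [R5 at 3.2.1]
4. m(a, 0, pair(0, pair(0, e)))  →  e   [R4 at ε]

e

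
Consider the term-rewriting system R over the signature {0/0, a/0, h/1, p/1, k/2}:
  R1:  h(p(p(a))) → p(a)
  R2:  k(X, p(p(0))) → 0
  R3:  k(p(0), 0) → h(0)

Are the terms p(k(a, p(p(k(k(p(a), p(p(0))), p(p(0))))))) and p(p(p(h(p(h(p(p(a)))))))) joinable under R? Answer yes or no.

Reduce t₁ = p(k(a, p(p(k(k(p(a), p(p(0))), p(p(0))))))):
1. p(k(a, p(p(k(k(p(a), p(p(0))), p(p(0)))))))  →  p(k(a, p(p(0))))   [R2 at 1.2.1.1]
2. p(k(a, p(p(0))))  →  p(0)   [R2 at 1]

Reduce t₂ = p(p(p(h(p(h(p(p(a)))))))):
1. p(p(p(h(p(h(p(p(a))))))))  →  p(p(p(h(p(p(a))))))   [R1 at 1.1.1.1.1]
2. p(p(p(h(p(p(a))))))  →  p(p(p(p(a))))   [R1 at 1.1.1]

no — NF(t₁) = p(0), NF(t₂) = p(p(p(p(a))))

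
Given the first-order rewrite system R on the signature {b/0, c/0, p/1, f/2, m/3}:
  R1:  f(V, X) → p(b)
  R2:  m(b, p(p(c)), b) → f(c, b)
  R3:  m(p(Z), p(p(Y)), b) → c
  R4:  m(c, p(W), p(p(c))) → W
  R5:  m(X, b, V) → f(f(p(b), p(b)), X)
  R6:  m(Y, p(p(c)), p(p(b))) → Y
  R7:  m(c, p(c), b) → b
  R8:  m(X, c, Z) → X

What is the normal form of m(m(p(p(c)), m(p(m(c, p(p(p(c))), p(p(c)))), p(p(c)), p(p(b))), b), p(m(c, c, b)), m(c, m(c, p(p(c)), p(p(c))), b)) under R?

1. m(m(p(p(c)), m(p(m(c, p(p(p(c))), p(p(c)))), p(p(c)), p(p(b))), b), p(m(c, c, b)), m(c, m(c, p(p(c)), p(p(c))), b))  →  m(m(p(p(c)), p(m(c, p(p(p(c))), p(p(c)))), b), p(m(c, c, b)), m(c, m(c, p(p(c)), p(p(c))), b))   [R6 at 1.2]
2. m(m(p(p(c)), p(m(c, p(p(p(c))), p(p(c)))), b), p(m(c, c, b)), m(c, m(c, p(p(c)), p(p(c))), b))  →  m(m(p(p(c)), p(p(p(c))), b), p(m(c, c, b)), m(c, m(c, p(p(c)), p(p(c))), b))   [R4 at 1.2.1]
3. m(m(p(p(c)), p(p(p(c))), b), p(m(c, c, b)), m(c, m(c, p(p(c)), p(p(c))), b))  →  m(c, p(m(c, c, b)), m(c, m(c, p(p(c)), p(p(c))), b))   [R3 at 1]
4. m(c, p(m(c, c, b)), m(c, m(c, p(p(c)), p(p(c))), b))  →  m(c, p(c), m(c, m(c, p(p(c)), p(p(c))), b))   [R8 at 2.1]
5. m(c, p(c), m(c, m(c, p(p(c)), p(p(c))), b))  →  m(c, p(c), m(c, p(c), b))   [R4 at 3.2]
6. m(c, p(c), m(c, p(c), b))  →  m(c, p(c), b)   [R7 at 3]
7. m(c, p(c), b)  →  b   [R7 at ε]

b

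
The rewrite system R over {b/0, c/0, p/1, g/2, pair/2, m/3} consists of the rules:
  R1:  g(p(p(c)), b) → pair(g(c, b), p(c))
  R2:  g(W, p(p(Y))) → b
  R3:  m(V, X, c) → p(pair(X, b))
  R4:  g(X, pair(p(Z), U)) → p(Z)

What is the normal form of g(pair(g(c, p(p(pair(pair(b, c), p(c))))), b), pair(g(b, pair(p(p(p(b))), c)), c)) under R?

1. g(pair(g(c, p(p(pair(pair(b, c), p(c))))), b), pair(g(b, pair(p(p(p(b))), c)), c))  →  g(pair(b, b), pair(g(b, pair(p(p(p(b))), c)), c))   [R2 at 1.1]
2. g(pair(b, b), pair(g(b, pair(p(p(p(b))), c)), c))  →  g(pair(b, b), pair(p(p(p(b))), c))   [R4 at 2.1]
3. g(pair(b, b), pair(p(p(p(b))), c))  →  p(p(p(b)))   [R4 at ε]

p(p(p(b)))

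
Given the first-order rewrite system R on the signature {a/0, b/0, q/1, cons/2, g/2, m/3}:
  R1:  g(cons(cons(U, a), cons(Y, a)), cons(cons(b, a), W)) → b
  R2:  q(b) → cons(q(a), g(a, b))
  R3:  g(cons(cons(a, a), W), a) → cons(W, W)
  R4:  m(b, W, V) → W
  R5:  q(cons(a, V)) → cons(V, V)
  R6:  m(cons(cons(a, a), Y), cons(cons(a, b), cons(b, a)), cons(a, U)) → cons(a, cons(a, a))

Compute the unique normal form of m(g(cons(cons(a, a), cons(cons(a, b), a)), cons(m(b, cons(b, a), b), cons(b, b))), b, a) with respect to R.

b

1. m(g(cons(cons(a, a), cons(cons(a, b), a)), cons(m(b, cons(b, a), b), cons(b, b))), b, a)  →  m(g(cons(cons(a, a), cons(cons(a, b), a)), cons(cons(b, a), cons(b, b))), b, a)   [R4 at 1.2.1]
2. m(g(cons(cons(a, a), cons(cons(a, b), a)), cons(cons(b, a), cons(b, b))), b, a)  →  m(b, b, a)   [R1 at 1]
3. m(b, b, a)  →  b   [R4 at ε]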